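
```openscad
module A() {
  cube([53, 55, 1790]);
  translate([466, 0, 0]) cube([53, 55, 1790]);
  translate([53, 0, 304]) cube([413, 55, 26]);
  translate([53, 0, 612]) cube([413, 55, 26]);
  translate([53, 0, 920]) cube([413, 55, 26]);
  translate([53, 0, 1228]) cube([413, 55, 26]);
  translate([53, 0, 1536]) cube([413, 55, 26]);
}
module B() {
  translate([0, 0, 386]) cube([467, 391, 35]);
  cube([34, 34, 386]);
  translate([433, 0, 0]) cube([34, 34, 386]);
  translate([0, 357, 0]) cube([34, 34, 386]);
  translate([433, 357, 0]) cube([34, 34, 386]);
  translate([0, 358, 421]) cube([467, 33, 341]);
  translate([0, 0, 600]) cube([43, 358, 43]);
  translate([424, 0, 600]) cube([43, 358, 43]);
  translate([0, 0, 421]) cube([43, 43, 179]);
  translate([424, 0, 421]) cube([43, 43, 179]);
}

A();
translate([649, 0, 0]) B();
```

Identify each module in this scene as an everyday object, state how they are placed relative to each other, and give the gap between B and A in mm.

The chair's nearest face is 130 mm from the ladder's +x face.

A is a ladder. B is a chair. The chair is on the floor beside the ladder on its +x side. The gap between the chair and the ladder is 130 mm.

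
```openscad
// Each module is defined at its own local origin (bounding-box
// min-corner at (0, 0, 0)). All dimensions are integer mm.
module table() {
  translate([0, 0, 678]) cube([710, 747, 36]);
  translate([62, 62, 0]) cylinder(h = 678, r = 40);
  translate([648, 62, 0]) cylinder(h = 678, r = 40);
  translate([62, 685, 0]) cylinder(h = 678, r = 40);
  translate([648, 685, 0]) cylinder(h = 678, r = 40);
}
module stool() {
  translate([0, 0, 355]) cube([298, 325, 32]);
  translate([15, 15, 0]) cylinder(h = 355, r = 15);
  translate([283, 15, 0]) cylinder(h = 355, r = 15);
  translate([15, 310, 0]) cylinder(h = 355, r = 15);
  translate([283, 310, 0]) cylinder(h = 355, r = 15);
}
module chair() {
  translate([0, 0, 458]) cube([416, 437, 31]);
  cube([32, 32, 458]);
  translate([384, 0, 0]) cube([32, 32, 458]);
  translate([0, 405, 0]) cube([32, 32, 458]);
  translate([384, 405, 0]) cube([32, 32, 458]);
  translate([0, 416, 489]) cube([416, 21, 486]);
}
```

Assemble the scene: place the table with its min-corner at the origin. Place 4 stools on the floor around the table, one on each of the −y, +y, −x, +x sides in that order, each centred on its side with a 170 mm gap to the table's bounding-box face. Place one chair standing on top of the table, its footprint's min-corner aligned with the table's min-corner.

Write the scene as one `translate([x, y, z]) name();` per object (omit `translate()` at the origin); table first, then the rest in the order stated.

table();
translate([206, -495, 0]) stool();
translate([206, 917, 0]) stool();
translate([-468, 211, 0]) stool();
translate([880, 211, 0]) stool();
translate([0, 0, 714]) chair();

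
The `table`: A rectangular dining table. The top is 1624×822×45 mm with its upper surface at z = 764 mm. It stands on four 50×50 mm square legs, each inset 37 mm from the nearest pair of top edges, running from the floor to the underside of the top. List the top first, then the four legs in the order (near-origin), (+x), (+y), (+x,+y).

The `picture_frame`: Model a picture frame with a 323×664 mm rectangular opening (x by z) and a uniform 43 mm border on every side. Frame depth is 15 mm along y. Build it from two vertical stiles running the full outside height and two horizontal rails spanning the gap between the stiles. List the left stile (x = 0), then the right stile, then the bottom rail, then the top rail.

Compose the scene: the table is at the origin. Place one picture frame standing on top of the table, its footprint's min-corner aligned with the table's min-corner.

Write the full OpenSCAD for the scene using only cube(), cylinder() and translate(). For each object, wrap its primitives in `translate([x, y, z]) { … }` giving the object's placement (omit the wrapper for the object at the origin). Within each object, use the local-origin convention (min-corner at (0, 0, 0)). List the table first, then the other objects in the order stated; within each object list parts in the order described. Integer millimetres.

translate([0, 0, 719]) cube([1624, 822, 45]);
translate([37, 37, 0]) cube([50, 50, 719]);
translate([1537, 37, 0]) cube([50, 50, 719]);
translate([37, 735, 0]) cube([50, 50, 719]);
translate([1537, 735, 0]) cube([50, 50, 719]);
translate([0, 0, 764]) {
  cube([43, 15, 750]);
  translate([366, 0, 0]) cube([43, 15, 750]);
  translate([43, 0, 0]) cube([323, 15, 43]);
  translate([43, 0, 707]) cube([323, 15, 43]);
}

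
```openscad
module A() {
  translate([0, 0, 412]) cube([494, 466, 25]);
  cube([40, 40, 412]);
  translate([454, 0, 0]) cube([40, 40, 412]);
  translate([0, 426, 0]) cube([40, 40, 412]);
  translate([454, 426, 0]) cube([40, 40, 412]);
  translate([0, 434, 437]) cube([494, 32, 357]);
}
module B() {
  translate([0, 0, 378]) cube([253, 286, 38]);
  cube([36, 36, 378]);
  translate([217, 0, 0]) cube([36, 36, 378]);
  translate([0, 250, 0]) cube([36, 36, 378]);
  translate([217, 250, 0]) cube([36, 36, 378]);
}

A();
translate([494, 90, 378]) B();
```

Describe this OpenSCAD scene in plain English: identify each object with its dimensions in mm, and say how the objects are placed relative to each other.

A is a chair. The seat is a 494×466×25 mm slab with its top at z = 437 mm, on four 40×40 mm corner legs (flush with the seat edges, standing on z = 0). A flat backrest 32 mm thick, 357 mm tall, spans the full seat width and rises from the seat top along its +y edge, rear face flush with the rear of the seat.

B is a four-legged stool. The seat is 253×286 mm, 38 mm thick, top at z = 416 mm. It stands on four square legs, each 36×36 mm in cross-section, from z = 0 to the seat underside, each flush with a corner of the seat.

The stool is beside the chair with their tops flush at z = 794.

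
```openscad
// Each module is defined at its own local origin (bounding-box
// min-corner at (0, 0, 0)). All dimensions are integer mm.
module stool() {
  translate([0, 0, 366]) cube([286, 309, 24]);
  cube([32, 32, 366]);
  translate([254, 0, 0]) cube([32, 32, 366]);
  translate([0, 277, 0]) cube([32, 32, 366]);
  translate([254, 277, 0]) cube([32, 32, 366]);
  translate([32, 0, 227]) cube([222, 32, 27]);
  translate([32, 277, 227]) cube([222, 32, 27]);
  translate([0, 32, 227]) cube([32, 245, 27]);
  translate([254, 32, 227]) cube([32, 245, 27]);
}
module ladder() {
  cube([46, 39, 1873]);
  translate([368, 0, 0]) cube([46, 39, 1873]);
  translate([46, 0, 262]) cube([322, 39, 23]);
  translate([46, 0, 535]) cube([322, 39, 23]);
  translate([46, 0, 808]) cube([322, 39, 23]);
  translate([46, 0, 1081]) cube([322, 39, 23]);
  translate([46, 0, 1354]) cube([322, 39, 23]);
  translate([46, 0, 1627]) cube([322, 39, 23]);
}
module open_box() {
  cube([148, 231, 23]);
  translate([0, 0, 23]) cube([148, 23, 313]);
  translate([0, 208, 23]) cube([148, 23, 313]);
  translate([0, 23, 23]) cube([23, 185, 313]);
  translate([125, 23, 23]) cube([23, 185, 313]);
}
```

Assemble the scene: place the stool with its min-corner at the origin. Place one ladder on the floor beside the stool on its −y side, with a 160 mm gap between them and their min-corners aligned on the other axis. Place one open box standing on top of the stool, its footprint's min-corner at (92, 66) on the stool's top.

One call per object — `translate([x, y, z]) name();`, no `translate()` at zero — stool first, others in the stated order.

stool();
translate([0, -199, 0]) ladder();
translate([92, 66, 390]) open_box();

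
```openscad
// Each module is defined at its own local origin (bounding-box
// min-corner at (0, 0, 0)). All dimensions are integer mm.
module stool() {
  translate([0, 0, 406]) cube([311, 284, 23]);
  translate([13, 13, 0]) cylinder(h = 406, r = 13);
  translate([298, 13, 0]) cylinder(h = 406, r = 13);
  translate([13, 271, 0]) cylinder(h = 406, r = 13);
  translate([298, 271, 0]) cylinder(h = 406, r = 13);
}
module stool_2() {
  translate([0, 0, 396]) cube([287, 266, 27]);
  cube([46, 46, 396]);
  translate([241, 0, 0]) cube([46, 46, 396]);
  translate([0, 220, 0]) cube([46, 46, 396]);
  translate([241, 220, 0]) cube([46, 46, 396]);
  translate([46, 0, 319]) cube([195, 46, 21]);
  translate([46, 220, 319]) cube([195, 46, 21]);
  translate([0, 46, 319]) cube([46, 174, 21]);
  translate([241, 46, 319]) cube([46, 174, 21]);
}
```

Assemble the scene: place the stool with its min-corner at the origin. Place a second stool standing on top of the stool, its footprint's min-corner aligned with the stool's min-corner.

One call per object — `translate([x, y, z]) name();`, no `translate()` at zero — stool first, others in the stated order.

stool();
translate([0, 0, 429]) stool_2();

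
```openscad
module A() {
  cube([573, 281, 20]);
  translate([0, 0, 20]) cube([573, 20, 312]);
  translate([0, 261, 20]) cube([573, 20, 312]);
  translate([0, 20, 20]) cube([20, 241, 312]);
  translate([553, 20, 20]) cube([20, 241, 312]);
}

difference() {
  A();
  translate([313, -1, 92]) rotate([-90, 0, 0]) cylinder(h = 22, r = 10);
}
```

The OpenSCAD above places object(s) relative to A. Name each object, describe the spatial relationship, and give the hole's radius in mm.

The subtracted cylinder has r = 10 mm.

A is an open box. The open box has a circular hole through its front wall. The hole's radius is 10 mm.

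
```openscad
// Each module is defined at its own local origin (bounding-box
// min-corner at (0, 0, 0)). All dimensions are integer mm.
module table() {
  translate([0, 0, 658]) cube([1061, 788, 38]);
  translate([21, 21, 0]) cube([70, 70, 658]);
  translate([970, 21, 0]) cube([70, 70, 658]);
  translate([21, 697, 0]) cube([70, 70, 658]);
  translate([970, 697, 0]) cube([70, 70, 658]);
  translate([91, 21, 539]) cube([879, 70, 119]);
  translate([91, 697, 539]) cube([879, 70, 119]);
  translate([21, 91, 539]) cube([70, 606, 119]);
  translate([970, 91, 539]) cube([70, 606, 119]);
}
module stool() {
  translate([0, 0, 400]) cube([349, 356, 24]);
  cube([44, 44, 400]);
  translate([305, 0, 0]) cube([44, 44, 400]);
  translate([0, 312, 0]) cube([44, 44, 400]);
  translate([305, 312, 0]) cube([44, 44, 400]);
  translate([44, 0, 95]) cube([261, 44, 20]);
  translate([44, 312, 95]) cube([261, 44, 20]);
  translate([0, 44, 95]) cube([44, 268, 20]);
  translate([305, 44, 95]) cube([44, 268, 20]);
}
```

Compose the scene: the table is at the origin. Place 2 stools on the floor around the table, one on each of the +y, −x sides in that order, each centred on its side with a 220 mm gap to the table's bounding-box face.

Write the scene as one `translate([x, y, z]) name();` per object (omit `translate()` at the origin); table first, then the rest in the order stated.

table();
translate([356, 1008, 0]) stool();
translate([-569, 216, 0]) stool();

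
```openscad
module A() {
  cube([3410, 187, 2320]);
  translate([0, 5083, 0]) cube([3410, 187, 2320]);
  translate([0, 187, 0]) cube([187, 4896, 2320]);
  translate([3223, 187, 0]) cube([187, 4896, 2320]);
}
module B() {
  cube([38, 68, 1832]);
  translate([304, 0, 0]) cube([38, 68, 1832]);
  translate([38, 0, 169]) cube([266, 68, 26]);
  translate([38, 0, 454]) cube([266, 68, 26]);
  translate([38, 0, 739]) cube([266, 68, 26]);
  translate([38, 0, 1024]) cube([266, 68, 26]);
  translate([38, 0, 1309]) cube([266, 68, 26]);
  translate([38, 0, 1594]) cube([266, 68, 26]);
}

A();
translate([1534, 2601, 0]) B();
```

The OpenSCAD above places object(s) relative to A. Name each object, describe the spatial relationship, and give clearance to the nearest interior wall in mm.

Clearances: x = 1347, y = 2414; minimum 1347 mm.

A is a house frame. B is a ladder. The ladder sits inside the house frame, centred. The clearance to the nearest interior wall is 1347 mm.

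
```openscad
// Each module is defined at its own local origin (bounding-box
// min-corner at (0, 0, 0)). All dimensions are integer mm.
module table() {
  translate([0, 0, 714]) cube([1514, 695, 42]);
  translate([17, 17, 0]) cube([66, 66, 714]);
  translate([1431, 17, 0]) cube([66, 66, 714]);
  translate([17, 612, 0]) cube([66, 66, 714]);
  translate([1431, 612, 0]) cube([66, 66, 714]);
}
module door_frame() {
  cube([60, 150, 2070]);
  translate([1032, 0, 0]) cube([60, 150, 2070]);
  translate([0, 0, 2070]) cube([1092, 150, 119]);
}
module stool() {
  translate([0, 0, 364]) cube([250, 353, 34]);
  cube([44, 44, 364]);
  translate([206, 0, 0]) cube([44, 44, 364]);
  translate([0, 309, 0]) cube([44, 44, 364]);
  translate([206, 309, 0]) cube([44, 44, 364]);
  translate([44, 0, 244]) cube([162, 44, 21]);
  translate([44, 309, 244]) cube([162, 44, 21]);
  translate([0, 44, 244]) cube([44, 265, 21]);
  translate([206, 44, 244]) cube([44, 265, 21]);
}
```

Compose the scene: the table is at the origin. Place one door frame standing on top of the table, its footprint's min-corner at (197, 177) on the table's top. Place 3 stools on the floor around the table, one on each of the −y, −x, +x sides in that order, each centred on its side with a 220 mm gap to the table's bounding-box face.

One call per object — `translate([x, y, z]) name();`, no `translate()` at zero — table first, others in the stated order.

table();
translate([197, 177, 756]) door_frame();
translate([632, -573, 0]) stool();
translate([-470, 171, 0]) stool();
translate([1734, 171, 0]) stool();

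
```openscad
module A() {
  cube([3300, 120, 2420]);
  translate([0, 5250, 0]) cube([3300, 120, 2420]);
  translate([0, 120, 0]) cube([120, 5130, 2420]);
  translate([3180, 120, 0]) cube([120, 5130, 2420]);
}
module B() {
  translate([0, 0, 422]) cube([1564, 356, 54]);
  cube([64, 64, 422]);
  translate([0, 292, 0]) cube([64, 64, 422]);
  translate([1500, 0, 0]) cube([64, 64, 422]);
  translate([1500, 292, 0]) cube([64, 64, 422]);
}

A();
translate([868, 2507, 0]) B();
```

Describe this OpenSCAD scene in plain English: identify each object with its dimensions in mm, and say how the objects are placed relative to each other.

A is the wall frame of a small rectangular building: four walls, each 2420 mm tall and 120 mm thick, enclosing a footprint 3300 mm (x) by 5370 mm (y) outside-to-outside, with no floor or roof. The front and back walls (the −y and +y sides) span the full width; the two side walls fit between them.

B is a bench: a 1564×356 mm seat slab, 54 mm thick, top at z = 476 mm, on four 64×64 mm square legs flush with the seat corners and standing on z = 0.

The bench sits inside the house frame, centred.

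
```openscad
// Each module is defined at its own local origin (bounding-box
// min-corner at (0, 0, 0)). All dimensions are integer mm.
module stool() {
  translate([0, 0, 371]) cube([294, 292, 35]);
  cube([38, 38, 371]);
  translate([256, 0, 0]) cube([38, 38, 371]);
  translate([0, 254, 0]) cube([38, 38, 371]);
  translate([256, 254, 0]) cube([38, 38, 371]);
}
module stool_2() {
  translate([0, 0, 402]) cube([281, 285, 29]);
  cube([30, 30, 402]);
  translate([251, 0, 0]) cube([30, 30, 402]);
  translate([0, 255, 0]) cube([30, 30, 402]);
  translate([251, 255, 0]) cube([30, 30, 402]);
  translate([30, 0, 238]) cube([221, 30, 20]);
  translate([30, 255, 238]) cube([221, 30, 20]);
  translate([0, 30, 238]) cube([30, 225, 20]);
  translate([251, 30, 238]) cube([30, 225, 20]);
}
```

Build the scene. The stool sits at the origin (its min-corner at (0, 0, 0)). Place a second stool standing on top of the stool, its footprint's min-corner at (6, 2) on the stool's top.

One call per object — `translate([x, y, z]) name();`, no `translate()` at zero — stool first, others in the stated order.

stool();
translate([6, 2, 406]) stool_2();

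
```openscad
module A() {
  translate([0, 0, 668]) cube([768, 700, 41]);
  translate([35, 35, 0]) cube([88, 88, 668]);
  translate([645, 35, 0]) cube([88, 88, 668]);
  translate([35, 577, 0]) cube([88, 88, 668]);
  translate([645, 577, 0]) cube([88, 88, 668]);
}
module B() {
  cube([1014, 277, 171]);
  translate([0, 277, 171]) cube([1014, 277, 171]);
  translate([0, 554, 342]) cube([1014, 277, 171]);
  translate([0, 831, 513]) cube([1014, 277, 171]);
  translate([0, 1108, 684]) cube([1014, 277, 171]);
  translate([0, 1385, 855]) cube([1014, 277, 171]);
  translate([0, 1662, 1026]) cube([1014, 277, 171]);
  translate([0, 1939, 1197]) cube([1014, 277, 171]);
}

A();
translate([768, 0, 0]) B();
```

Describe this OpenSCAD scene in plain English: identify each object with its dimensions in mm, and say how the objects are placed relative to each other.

A is a table with a 768×700 mm rectangular top, 41 mm thick, top surface at z = 709 mm, supported by four 88×88 mm square legs, each inset 35 mm from the nearest pair of top edges, running from the floor.

B is a run of 8 identical solid stair steps. Each tread is 1014×277 mm and each step block is 171 mm high. Step 1 rests on the floor; step k is offset from step 1 by (k−1)×277 mm in y and (k−1)×171 mm in z.

The staircase is against the table's +x side, with their −y faces flush.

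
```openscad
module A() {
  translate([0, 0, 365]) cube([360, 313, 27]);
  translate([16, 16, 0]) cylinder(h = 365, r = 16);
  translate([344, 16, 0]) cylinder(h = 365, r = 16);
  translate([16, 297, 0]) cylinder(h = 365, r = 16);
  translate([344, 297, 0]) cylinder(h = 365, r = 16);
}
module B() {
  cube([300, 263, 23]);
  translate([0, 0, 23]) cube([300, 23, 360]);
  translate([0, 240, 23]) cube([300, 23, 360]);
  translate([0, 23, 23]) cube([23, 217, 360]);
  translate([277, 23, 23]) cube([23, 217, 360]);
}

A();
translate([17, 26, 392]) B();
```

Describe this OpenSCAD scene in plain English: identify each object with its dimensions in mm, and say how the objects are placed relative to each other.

A is a four-legged stool. The seat is 360×313 mm, 27 mm thick, top at z = 392 mm. It stands on four round legs, each 32 mm in diameter, from z = 0 to the seat underside, each leg's axis is inset half a diameter from the nearest pair of seat edges (so the leg's bounding box is flush with the corner).

B is an open storage box with external size 300×263×383 mm and wall thickness 23 mm (the base is also 23 mm thick). The base covers the whole footprint; the four walls stand on the base, with the y-facing walls full-width and the x-facing walls fitting between their inner faces.

The open box is on top of the stool.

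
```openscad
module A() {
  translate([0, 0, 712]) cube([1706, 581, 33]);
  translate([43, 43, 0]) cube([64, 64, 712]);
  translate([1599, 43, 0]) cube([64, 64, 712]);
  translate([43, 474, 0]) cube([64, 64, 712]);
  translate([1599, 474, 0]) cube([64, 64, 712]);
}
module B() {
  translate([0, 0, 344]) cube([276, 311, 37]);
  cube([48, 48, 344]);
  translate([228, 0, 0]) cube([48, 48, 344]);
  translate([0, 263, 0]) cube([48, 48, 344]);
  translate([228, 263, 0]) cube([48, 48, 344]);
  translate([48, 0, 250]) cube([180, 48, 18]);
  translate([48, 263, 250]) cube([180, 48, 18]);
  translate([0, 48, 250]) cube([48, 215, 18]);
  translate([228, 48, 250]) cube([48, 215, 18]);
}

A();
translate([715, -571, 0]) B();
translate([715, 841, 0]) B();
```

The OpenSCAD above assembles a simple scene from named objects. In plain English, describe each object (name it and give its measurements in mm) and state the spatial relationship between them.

A is a rectangular dining table. The top is 1706×581×33 mm with its upper surface at z = 745 mm. It stands on four 64×64 mm square legs, each inset 43 mm from the nearest pair of top edges, running from the floor to the underside of the top.

B is a four-legged stool. The seat is a 276×311×37 mm slab whose top surface is at z = 381 mm; four square legs, each 48×48 mm in cross-section, run from the floor (z = 0) to the underside of the seat, each flush with a corner of the seat. Four stretchers, 48 mm wide and 18 mm tall, connect adjacent legs with their undersides at z = 250 mm, each running between the inner faces of the legs it joins and aligned with the legs' outer faces on the other axis.

Two stools sit around the table at the −y, +y sides.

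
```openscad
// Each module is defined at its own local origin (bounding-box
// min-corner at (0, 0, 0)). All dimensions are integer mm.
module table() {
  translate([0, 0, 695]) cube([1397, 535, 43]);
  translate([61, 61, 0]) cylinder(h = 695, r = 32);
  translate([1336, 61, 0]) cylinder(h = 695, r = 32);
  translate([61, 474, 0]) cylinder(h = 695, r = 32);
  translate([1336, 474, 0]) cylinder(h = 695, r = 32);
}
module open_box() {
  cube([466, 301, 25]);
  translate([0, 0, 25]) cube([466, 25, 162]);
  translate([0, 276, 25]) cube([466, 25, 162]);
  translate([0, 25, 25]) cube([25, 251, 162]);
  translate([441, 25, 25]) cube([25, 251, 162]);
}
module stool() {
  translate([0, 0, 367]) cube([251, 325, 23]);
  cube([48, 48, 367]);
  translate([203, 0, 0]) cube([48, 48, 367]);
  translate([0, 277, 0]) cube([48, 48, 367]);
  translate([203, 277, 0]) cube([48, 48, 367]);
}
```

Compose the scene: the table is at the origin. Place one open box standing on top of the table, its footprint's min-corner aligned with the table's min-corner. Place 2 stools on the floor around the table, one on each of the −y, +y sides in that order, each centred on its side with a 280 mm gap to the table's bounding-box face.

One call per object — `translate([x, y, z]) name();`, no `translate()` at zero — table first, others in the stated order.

table();
translate([0, 0, 738]) open_box();
translate([573, -605, 0]) stool();
translate([573, 815, 0]) stool();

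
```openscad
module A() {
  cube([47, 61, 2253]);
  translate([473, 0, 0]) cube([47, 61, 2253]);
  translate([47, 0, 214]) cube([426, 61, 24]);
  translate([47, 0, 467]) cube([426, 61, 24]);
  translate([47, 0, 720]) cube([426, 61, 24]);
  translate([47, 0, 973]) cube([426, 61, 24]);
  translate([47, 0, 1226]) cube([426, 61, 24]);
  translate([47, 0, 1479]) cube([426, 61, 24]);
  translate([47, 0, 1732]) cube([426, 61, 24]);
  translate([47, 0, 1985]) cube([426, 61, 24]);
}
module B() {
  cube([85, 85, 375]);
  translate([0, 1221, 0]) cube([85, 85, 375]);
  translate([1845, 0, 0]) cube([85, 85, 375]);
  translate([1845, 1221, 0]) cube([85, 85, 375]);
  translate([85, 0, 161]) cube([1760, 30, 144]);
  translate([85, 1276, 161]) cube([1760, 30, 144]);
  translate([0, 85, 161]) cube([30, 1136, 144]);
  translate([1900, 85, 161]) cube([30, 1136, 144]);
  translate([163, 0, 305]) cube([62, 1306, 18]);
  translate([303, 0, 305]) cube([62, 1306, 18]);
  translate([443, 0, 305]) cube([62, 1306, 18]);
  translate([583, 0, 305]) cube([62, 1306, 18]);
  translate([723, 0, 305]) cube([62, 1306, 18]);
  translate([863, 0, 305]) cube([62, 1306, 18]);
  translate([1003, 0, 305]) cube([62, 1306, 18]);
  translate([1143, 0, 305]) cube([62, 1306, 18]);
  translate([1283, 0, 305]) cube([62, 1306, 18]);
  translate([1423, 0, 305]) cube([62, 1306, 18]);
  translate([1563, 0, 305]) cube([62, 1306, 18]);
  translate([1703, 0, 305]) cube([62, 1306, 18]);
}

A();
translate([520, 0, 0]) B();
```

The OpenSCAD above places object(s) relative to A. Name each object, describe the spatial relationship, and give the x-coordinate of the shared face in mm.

The ladder's +x face and the bed frame's −x face are both at x = 520 mm.

A is a ladder. B is a bed frame. The bed frame is against the ladder's +x side, with their −y faces flush. The x-coordinate of the shared face is 520 mm.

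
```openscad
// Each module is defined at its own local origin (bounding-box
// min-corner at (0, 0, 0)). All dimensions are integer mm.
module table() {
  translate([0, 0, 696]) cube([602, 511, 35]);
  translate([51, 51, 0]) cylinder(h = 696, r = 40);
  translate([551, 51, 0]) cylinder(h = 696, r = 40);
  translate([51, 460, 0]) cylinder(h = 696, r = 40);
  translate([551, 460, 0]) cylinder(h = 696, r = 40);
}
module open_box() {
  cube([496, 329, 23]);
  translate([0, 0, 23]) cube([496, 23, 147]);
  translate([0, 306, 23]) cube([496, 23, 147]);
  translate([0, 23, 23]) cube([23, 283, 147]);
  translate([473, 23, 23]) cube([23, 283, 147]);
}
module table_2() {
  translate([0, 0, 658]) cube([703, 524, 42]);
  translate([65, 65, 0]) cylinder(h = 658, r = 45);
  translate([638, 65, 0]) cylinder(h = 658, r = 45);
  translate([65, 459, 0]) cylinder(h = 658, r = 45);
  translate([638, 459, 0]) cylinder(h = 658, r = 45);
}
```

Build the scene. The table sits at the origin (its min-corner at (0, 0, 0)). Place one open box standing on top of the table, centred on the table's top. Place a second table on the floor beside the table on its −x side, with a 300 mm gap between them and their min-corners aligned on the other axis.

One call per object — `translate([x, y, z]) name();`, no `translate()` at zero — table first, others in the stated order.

table();
translate([53, 91, 731]) open_box();
translate([-1003, 0, 0]) table_2();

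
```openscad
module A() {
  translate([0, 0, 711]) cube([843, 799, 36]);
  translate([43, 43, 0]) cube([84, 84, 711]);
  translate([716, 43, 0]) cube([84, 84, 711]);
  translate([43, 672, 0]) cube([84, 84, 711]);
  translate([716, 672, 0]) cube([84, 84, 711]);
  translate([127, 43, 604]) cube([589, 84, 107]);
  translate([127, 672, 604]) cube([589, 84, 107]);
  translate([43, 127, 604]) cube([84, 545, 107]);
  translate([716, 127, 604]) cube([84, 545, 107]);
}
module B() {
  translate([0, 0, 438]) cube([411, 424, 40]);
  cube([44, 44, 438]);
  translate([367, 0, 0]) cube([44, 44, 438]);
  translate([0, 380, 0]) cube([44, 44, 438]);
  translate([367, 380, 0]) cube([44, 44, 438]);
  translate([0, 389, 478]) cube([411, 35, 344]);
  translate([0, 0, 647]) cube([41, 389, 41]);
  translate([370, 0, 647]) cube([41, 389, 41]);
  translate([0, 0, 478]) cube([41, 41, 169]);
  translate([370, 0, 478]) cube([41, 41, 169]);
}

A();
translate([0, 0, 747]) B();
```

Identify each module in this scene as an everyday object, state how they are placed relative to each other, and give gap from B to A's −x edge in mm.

The chair's min-x is at 0; the table's min-x is 0; gap = 0 mm.

A is a table. B is a chair. The chair is on top of the table. The gap from the chair to the table's −x edge is 0 mm.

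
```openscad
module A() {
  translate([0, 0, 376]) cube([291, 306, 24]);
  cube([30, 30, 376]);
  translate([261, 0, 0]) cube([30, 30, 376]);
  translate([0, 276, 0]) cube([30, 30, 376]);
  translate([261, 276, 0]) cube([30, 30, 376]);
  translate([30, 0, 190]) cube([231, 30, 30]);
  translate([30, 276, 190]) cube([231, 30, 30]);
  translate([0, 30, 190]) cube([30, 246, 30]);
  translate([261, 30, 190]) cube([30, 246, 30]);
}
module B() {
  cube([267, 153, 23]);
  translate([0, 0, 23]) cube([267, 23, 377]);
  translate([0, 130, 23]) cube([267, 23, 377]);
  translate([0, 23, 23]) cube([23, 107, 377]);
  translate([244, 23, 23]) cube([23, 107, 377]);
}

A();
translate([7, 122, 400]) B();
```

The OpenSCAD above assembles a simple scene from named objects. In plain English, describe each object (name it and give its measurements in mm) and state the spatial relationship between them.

A is a simple wooden stool: a rectangular seat 291 mm (x) by 306 mm (y), 24 mm thick, top face at z = 400 mm, on four square legs, each 30×30 mm in cross-section. The legs rest on z = 0, each flush with a corner of the seat. Four stretchers, 30 mm wide and 30 mm tall, connect adjacent legs with their undersides at z = 190 mm, each running between the inner faces of the legs it joins and aligned with the legs' outer faces on the other axis.

B is an open storage box with external size 267×153×400 mm and wall thickness 23 mm (the base is also 23 mm thick). The base covers the whole footprint; the four walls stand on the base, with the y-facing walls full-width and the x-facing walls fitting between their inner faces.

The open box is on top of the stool.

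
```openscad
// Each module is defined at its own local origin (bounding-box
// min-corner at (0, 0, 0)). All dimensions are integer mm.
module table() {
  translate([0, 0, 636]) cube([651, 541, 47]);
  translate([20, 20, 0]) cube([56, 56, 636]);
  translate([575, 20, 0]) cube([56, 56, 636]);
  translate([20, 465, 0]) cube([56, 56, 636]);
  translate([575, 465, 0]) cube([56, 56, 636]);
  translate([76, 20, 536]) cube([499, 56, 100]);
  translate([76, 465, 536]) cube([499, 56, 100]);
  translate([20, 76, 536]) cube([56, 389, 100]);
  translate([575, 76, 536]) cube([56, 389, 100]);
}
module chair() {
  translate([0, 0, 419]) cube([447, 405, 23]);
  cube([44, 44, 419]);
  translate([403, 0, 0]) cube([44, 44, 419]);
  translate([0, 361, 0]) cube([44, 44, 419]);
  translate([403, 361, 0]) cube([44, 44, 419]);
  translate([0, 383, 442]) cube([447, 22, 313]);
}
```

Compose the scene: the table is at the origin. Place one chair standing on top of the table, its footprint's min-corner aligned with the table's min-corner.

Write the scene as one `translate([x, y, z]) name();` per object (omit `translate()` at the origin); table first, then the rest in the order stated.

table();
translate([0, 0, 683]) chair();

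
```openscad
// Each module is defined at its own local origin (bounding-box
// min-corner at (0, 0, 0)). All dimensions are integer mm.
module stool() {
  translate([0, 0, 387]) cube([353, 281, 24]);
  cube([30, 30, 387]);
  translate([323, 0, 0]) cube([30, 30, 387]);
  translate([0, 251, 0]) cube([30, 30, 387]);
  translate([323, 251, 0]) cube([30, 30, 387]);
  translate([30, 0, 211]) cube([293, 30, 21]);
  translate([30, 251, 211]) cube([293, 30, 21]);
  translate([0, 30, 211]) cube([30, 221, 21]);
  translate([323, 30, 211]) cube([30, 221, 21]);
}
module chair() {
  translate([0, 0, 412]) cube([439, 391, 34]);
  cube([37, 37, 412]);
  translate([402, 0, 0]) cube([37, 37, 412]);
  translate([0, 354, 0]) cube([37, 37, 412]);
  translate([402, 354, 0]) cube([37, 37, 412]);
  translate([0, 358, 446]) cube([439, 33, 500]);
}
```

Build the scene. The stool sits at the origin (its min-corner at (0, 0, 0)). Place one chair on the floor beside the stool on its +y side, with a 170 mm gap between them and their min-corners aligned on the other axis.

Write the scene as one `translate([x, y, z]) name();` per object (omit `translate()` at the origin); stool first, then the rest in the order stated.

stool();
translate([0, 451, 0]) chair();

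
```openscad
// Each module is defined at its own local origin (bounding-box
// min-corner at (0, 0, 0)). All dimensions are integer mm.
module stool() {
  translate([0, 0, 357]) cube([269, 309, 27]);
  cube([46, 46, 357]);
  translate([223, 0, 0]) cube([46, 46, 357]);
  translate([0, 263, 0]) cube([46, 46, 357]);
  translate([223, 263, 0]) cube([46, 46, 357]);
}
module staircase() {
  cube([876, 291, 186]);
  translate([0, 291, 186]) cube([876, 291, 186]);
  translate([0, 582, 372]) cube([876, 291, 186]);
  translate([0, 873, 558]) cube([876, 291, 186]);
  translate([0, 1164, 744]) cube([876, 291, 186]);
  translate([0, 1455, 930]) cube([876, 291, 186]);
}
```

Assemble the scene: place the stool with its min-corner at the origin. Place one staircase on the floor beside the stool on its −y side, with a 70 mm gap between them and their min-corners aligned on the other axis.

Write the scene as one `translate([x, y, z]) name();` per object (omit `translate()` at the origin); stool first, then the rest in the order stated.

stool();
translate([0, -1816, 0]) staircase();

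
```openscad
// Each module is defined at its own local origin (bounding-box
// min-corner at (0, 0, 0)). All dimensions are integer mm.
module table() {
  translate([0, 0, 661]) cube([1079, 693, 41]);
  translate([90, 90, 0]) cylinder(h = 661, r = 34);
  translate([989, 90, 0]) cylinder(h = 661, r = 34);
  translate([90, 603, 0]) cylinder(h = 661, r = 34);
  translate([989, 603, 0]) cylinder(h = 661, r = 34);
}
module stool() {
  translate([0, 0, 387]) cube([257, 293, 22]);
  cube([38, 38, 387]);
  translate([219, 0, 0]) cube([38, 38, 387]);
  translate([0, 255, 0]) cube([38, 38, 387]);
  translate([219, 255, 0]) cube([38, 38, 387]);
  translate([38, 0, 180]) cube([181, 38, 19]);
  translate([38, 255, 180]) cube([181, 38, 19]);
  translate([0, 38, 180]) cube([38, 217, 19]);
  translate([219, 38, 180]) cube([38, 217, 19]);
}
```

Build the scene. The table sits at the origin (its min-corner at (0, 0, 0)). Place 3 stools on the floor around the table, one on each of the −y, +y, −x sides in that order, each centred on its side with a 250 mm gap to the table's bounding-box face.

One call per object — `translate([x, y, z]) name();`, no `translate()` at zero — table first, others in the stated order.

table();
translate([411, -543, 0]) stool();
translate([411, 943, 0]) stool();
translate([-507, 200, 0]) stool();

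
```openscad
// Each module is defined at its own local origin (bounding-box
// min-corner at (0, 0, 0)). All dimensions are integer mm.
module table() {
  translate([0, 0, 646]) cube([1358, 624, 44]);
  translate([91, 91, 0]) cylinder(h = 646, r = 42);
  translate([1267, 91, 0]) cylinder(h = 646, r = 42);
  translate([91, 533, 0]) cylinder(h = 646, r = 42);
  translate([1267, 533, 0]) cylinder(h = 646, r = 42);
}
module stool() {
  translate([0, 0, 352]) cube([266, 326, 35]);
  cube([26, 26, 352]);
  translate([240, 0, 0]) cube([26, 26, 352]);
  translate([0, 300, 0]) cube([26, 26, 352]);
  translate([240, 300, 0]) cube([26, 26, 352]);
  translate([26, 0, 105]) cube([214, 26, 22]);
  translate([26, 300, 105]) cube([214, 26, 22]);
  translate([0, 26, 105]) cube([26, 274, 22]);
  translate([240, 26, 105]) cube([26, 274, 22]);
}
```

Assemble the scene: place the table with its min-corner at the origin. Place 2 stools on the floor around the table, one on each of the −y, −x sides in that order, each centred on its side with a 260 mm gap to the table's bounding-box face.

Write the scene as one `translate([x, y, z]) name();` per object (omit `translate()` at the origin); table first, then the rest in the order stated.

table();
translate([546, -586, 0]) stool();
translate([-526, 149, 0]) stool();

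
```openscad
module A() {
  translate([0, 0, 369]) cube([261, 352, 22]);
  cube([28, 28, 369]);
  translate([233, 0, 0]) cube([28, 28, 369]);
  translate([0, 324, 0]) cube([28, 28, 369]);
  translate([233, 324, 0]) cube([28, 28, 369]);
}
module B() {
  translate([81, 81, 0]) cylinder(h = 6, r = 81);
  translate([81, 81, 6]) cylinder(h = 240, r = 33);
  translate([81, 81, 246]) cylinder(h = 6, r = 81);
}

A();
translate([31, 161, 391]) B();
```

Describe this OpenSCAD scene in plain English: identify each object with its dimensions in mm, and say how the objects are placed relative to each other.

A is a four-legged stool. The seat is 261×352 mm, 22 mm thick, top at z = 391 mm. It stands on four square legs, each 28×28 mm in cross-section, from z = 0 to the seat underside, each flush with a corner of the seat.

B is a spool: two coaxial disc flanges of radius 81 mm and thickness 6 mm, joined by a core cylinder of radius 33 mm and height 240 mm. The lower flange rests on z = 0 and the three cylinders share a vertical axis.

The spool is on top of the stool.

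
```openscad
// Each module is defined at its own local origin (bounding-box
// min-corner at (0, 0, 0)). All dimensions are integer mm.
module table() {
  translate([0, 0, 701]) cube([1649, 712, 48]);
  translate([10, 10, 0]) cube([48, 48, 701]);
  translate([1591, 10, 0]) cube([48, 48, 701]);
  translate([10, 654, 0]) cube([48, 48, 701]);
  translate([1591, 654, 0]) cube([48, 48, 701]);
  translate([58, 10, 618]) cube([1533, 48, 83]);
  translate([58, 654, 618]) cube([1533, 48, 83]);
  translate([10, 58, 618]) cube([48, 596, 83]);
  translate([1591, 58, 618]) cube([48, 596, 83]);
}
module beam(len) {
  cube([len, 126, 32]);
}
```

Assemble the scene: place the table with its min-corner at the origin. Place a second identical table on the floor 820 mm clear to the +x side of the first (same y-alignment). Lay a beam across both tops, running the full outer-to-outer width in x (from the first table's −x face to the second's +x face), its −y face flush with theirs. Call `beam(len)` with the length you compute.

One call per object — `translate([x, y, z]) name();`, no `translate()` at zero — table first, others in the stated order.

table();
translate([2469, 0, 0]) table();
translate([0, 0, 749]) beam(4118);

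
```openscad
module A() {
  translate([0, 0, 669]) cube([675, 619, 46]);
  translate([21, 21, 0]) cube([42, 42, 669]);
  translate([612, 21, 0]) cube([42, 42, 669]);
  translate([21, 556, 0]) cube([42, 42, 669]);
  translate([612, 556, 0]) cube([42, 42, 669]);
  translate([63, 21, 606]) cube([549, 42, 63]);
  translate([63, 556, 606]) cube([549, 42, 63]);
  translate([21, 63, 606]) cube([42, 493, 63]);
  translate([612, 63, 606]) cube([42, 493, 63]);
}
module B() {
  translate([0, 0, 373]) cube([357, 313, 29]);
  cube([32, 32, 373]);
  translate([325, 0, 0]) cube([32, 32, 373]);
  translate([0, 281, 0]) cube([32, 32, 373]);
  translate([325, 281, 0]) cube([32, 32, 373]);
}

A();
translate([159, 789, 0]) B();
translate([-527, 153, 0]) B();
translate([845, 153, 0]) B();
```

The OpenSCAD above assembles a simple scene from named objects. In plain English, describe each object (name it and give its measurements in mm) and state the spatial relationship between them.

A is a table: top 675 mm (x) × 619 mm (y), 46 mm thick, upper face at z = 715 mm, on four 42×42 mm square legs, each inset 21 mm from the nearest pair of top edges, running from z = 0 to the bottom of the top. Four apron rails, 42 mm thick and 63 mm tall, run between adjacent legs with their top edges flush with the underside of the top and their outer faces flush with the legs' outer faces.

B is a four-legged stool. The seat is 357×313 mm, 29 mm thick, top at z = 402 mm. It stands on four square legs, each 32×32 mm in cross-section, from z = 0 to the seat underside, each flush with a corner of the seat.

Three stools sit around the table at the +y, −x, +x sides.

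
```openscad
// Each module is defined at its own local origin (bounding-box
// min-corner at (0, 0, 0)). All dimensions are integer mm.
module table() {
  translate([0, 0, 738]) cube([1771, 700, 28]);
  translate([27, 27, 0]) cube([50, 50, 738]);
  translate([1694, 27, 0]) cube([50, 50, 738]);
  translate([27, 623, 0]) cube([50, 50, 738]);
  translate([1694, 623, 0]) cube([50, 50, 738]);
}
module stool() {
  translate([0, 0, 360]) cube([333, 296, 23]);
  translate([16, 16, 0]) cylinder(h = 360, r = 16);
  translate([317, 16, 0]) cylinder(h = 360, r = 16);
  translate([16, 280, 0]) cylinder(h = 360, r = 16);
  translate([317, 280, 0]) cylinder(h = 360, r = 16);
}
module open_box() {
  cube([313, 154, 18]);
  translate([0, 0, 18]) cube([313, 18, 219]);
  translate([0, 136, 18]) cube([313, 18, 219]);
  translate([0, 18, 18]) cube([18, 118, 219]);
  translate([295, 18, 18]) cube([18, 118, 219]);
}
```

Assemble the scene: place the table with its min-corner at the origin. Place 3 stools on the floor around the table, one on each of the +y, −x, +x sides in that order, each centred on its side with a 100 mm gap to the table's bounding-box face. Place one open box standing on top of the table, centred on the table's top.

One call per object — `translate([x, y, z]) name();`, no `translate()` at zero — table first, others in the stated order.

table();
translate([719, 800, 0]) stool();
translate([-433, 202, 0]) stool();
translate([1871, 202, 0]) stool();
translate([729, 273, 766]) open_box();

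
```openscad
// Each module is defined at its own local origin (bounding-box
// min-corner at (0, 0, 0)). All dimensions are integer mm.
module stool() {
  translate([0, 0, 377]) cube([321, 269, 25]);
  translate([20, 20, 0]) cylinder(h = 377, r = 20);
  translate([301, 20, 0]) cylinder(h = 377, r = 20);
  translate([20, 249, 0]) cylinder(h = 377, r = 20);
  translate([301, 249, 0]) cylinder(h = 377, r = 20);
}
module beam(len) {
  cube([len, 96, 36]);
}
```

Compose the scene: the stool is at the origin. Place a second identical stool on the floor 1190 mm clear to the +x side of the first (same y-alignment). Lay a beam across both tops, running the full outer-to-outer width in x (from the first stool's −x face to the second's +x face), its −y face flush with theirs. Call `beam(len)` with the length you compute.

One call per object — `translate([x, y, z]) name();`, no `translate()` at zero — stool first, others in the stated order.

stool();
translate([1511, 0, 0]) stool();
translate([0, 0, 402]) beam(1832);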